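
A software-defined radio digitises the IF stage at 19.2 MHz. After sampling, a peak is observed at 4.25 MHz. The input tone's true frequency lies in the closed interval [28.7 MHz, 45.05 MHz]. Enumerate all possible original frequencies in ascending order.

34.15 MHz, 42.65 MHz

Frequencies that alias to 4.25 MHz are k·fs ± 4.25 MHz for integer k ≥ 0.
k=0: 4.25 MHz.
k=1: 14.95 MHz, 23.45 MHz.
k=2: 34.15 MHz, 42.65 MHz.
k=3: 53.35 MHz, 61.85 MHz.
Within [28.7 MHz, 45.05 MHz]: 34.15 MHz, 42.65 MHz.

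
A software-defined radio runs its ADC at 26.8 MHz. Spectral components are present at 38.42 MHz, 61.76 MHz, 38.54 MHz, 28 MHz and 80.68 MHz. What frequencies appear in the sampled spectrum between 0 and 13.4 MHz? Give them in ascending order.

fs/2 = 13.4 MHz.
38.42 MHz mod fs = 11.62 MHz.
11.62 MHz ≤ fs/2 = 13.4 MHz, appears at 11.62 MHz.
61.76 MHz mod fs = 8.16 MHz.
8.16 MHz ≤ fs/2 = 13.4 MHz, appears at 8.16 MHz.
38.54 MHz mod fs = 11.74 MHz.
11.74 MHz ≤ fs/2 = 13.4 MHz, appears at 11.74 MHz.
28 MHz mod fs = 1.2 MHz.
1.2 MHz ≤ fs/2 = 13.4 MHz, appears at 1.2 MHz.
80.68 MHz mod fs = 0.28 MHz.
0.28 MHz ≤ fs/2 = 13.4 MHz, appears at 0.28 MHz.
Distinct values: {0.28 MHz, 1.2 MHz, 8.16 MHz, 11.62 MHz, 11.74 MHz}.

0.28 MHz, 1.2 MHz, 8.16 MHz, 11.62 MHz, 11.74 MHz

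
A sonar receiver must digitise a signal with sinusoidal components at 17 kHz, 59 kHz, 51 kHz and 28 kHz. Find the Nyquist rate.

Highest-frequency component: 59 kHz.
Nyquist rate = 2 × 59 kHz = 118 kHz.

118 kHz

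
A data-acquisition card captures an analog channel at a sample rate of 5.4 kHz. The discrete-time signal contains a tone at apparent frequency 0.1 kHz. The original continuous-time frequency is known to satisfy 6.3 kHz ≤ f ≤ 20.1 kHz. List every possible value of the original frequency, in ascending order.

10.7 kHz, 10.9 kHz, 16.1 kHz, 16.3 kHz

Frequencies that alias to 0.1 kHz are k·fs ± 0.1 kHz for integer k ≥ 0.
k=0: 0.1 kHz.
k=1: 5.3 kHz, 5.5 kHz.
k=2: 10.7 kHz, 10.9 kHz.
k=3: 16.1 kHz, 16.3 kHz.
k=4: 21.5 kHz, 21.7 kHz.
Within [6.3 kHz, 20.1 kHz]: 10.7 kHz, 10.9 kHz, 16.1 kHz, 16.3 kHz.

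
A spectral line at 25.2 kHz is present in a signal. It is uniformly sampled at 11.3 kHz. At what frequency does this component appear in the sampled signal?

25.2 kHz mod fs = 2.6 kHz.
2.6 kHz ≤ fs/2 = 5.65 kHz, appears at 2.6 kHz.

2.6 kHz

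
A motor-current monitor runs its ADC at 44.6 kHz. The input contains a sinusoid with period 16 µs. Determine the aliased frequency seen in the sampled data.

T = 16 µs → f = 1/T = 62.5 kHz.
62.5 kHz mod fs = 17.9 kHz.
17.9 kHz ≤ fs/2 = 22.3 kHz, appears at 17.9 kHz.

17.9 kHz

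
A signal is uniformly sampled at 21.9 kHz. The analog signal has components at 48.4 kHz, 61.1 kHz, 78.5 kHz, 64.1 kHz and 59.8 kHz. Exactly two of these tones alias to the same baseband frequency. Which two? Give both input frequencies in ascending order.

48.4 kHz, 61.1 kHz

fs/2 = 10.95 kHz.
48.4 kHz mod fs = 4.6 kHz.
4.6 kHz ≤ fs/2 = 10.95 kHz, appears at 4.6 kHz.
61.1 kHz mod fs = 17.3 kHz.
17.3 kHz > fs/2 = 10.95 kHz, folds to fs − 17.3 kHz = 4.6 kHz.
78.5 kHz mod fs = 12.8 kHz.
12.8 kHz > fs/2 = 10.95 kHz, folds to fs − 12.8 kHz = 9.1 kHz.
64.1 kHz mod fs = 20.3 kHz.
20.3 kHz > fs/2 = 10.95 kHz, folds to fs − 20.3 kHz = 1.6 kHz.
59.8 kHz mod fs = 16 kHz.
16 kHz > fs/2 = 10.95 kHz, folds to fs − 16 kHz = 5.9 kHz.
48.4 kHz and 61.1 kHz both map to 4.6 kHz.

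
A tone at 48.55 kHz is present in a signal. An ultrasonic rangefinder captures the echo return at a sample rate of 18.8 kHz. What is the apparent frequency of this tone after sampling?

48.55 kHz mod fs = 10.95 kHz.
10.95 kHz > fs/2 = 9.4 kHz, folds to fs − 10.95 kHz = 7.85 kHz.

7.85 kHz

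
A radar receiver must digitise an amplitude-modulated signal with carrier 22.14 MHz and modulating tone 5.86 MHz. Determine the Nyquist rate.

AM sidebands sit at fc ± fm = 16.28 MHz and 28 MHz.
Highest-frequency component: 28 MHz.
Nyquist rate = 2 × 28 MHz = 56 MHz.

56 MHz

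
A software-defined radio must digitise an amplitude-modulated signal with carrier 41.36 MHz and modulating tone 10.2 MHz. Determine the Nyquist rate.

AM sidebands sit at fc ± fm = 31.16 MHz and 51.56 MHz.
Highest-frequency component: 51.56 MHz.
Nyquist rate = 2 × 51.56 MHz = 103.12 MHz.

103.12 MHz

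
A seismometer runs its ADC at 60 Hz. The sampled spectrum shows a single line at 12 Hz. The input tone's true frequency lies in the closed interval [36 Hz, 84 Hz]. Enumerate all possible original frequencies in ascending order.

48 Hz, 72 Hz

Frequencies that alias to 12 Hz are k·fs ± 12 Hz for integer k ≥ 0.
k=0: 12 Hz.
k=1: 48 Hz, 72 Hz.
k=2: 108 Hz, 132 Hz.
Within [36 Hz, 84 Hz]: 48 Hz, 72 Hz.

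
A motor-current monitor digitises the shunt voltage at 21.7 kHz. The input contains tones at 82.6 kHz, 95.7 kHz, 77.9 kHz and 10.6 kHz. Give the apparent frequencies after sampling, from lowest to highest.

fs/2 = 10.85 kHz.
82.6 kHz mod fs = 17.5 kHz.
17.5 kHz > fs/2 = 10.85 kHz, folds to fs − 17.5 kHz = 4.2 kHz.
95.7 kHz mod fs = 8.9 kHz.
8.9 kHz ≤ fs/2 = 10.85 kHz, appears at 8.9 kHz.
77.9 kHz mod fs = 12.8 kHz.
12.8 kHz > fs/2 = 10.85 kHz, folds to fs − 12.8 kHz = 8.9 kHz.
10.6 kHz ≤ fs/2 = 10.85 kHz, passes unchanged.
Distinct values: {4.2 kHz, 8.9 kHz, 10.6 kHz}.

4.2 kHz, 8.9 kHz, 10.6 kHz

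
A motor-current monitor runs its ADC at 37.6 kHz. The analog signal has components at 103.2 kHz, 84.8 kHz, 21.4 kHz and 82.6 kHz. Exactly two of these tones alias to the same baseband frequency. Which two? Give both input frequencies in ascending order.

84.8 kHz, 103.2 kHz

fs/2 = 18.8 kHz.
103.2 kHz mod fs = 28 kHz.
28 kHz > fs/2 = 18.8 kHz, folds to fs − 28 kHz = 9.6 kHz.
84.8 kHz mod fs = 9.6 kHz.
9.6 kHz ≤ fs/2 = 18.8 kHz, appears at 9.6 kHz.
21.4 kHz > fs/2 = 18.8 kHz, folds to fs − 21.4 kHz = 16.2 kHz.
82.6 kHz mod fs = 7.4 kHz.
7.4 kHz ≤ fs/2 = 18.8 kHz, appears at 7.4 kHz.
84.8 kHz and 103.2 kHz both map to 9.6 kHz.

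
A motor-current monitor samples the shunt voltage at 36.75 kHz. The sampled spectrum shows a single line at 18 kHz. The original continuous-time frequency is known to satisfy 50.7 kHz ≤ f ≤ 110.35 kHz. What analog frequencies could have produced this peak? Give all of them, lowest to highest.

54.75 kHz, 55.5 kHz, 91.5 kHz, 92.25 kHz

Frequencies that alias to 18 kHz are k·fs ± 18 kHz for integer k ≥ 0.
k=0: 18 kHz.
k=1: 18.75 kHz, 54.75 kHz.
k=2: 55.5 kHz, 91.5 kHz.
k=3: 92.25 kHz, 128.25 kHz.
k=4: 129 kHz, 165 kHz.
Within [50.7 kHz, 110.35 kHz]: 54.75 kHz, 55.5 kHz, 91.5 kHz, 92.25 kHz.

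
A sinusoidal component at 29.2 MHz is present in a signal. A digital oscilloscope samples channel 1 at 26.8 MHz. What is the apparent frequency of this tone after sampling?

29.2 MHz mod fs = 2.4 MHz.
2.4 MHz ≤ fs/2 = 13.4 MHz, appears at 2.4 MHz.

2.4 MHz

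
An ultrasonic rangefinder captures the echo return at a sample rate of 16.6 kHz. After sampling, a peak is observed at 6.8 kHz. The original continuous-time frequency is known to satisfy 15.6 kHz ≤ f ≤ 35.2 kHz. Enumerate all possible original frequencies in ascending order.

Frequencies that alias to 6.8 kHz are k·fs ± 6.8 kHz for integer k ≥ 0.
k=0: 6.8 kHz.
k=1: 9.8 kHz, 23.4 kHz.
k=2: 26.4 kHz, 40 kHz.
k=3: 43 kHz, 56.6 kHz.
Within [15.6 kHz, 35.2 kHz]: 23.4 kHz, 26.4 kHz.

23.4 kHz, 26.4 kHz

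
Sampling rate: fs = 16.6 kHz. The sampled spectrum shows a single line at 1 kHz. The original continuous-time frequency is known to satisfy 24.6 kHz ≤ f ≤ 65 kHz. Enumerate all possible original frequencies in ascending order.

32.2 kHz, 34.2 kHz, 48.8 kHz, 50.8 kHz

Frequencies that alias to 1 kHz are k·fs ± 1 kHz for integer k ≥ 0.
k=0: 1 kHz.
k=1: 15.6 kHz, 17.6 kHz.
k=2: 32.2 kHz, 34.2 kHz.
k=3: 48.8 kHz, 50.8 kHz.
k=4: 65.4 kHz, 67.4 kHz.
Within [24.6 kHz, 65 kHz]: 32.2 kHz, 34.2 kHz, 48.8 kHz, 50.8 kHz.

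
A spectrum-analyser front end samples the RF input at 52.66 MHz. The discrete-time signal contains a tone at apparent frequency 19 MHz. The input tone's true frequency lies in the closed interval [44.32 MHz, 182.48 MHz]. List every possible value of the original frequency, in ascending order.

71.66 MHz, 86.32 MHz, 124.32 MHz, 138.98 MHz, 176.98 MHz

Frequencies that alias to 19 MHz are k·fs ± 19 MHz for integer k ≥ 0.
k=0: 19 MHz.
k=1: 33.66 MHz, 71.66 MHz.
k=2: 86.32 MHz, 124.32 MHz.
k=3: 138.98 MHz, 176.98 MHz.
k=4: 191.64 MHz, 229.64 MHz.
Within [44.32 MHz, 182.48 MHz]: 71.66 MHz, 86.32 MHz, 124.32 MHz, 138.98 MHz, 176.98 MHz.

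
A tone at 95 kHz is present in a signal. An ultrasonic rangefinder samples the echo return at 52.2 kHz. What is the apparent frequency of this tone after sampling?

95 kHz mod fs = 42.8 kHz.
42.8 kHz > fs/2 = 26.1 kHz, folds to fs − 42.8 kHz = 9.4 kHz.

9.4 kHz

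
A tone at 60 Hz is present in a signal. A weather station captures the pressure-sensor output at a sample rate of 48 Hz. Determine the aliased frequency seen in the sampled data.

12 Hz

60 Hz mod fs = 12 Hz.
12 Hz ≤ fs/2 = 24 Hz, appears at 12 Hz.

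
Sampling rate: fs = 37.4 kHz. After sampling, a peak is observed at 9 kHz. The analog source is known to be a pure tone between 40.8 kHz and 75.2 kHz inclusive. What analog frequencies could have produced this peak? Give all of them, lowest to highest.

Frequencies that alias to 9 kHz are k·fs ± 9 kHz for integer k ≥ 0.
k=0: 9 kHz.
k=1: 28.4 kHz, 46.4 kHz.
k=2: 65.8 kHz, 83.8 kHz.
k=3: 103.2 kHz, 121.2 kHz.
Within [40.8 kHz, 75.2 kHz]: 46.4 kHz, 65.8 kHz.

46.4 kHz, 65.8 kHz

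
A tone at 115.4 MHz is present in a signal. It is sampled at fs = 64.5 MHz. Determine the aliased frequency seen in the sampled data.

115.4 MHz mod fs = 50.9 MHz.
50.9 MHz > fs/2 = 32.25 MHz, folds to fs − 50.9 MHz = 13.6 MHz.

13.6 MHz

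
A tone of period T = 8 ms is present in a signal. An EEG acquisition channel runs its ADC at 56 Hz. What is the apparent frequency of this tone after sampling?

13 Hz

T = 8 ms → f = 1/T = 125 Hz.
125 Hz mod fs = 13 Hz.
13 Hz ≤ fs/2 = 28 Hz, appears at 13 Hz.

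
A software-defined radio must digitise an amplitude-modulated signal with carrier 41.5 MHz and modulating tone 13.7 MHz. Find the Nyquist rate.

110.4 MHz

AM sidebands sit at fc ± fm = 27.8 MHz and 55.2 MHz.
Highest-frequency component: 55.2 MHz.
Nyquist rate = 2 × 55.2 MHz = 110.4 MHz.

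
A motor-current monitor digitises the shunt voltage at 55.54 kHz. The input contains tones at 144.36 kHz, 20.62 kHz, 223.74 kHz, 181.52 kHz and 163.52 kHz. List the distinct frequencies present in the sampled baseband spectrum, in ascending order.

1.58 kHz, 3.1 kHz, 14.9 kHz, 20.62 kHz, 22.26 kHz

fs/2 = 27.77 kHz.
144.36 kHz mod fs = 33.28 kHz.
33.28 kHz > fs/2 = 27.77 kHz, folds to fs − 33.28 kHz = 22.26 kHz.
20.62 kHz ≤ fs/2 = 27.77 kHz, passes unchanged.
223.74 kHz mod fs = 1.58 kHz.
1.58 kHz ≤ fs/2 = 27.77 kHz, appears at 1.58 kHz.
181.52 kHz mod fs = 14.9 kHz.
14.9 kHz ≤ fs/2 = 27.77 kHz, appears at 14.9 kHz.
163.52 kHz mod fs = 52.44 kHz.
52.44 kHz > fs/2 = 27.77 kHz, folds to fs − 52.44 kHz = 3.1 kHz.
Distinct values: {1.58 kHz, 3.1 kHz, 14.9 kHz, 20.62 kHz, 22.26 kHz}.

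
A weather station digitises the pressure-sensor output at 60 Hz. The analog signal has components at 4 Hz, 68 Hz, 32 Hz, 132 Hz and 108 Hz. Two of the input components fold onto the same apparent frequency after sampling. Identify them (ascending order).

fs/2 = 30 Hz.
4 Hz ≤ fs/2 = 30 Hz, passes unchanged.
68 Hz mod fs = 8 Hz.
8 Hz ≤ fs/2 = 30 Hz, appears at 8 Hz.
32 Hz > fs/2 = 30 Hz, folds to fs − 32 Hz = 28 Hz.
132 Hz mod fs = 12 Hz.
12 Hz ≤ fs/2 = 30 Hz, appears at 12 Hz.
108 Hz mod fs = 48 Hz.
48 Hz > fs/2 = 30 Hz, folds to fs − 48 Hz = 12 Hz.
108 Hz and 132 Hz both map to 12 Hz.

108 Hz, 132 Hz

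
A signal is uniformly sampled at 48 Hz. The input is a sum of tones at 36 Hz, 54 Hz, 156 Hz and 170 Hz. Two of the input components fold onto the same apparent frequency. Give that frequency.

fs/2 = 24 Hz.
36 Hz > fs/2 = 24 Hz, folds to fs − 36 Hz = 12 Hz.
54 Hz mod fs = 6 Hz.
6 Hz ≤ fs/2 = 24 Hz, appears at 6 Hz.
156 Hz mod fs = 12 Hz.
12 Hz ≤ fs/2 = 24 Hz, appears at 12 Hz.
170 Hz mod fs = 26 Hz.
26 Hz > fs/2 = 24 Hz, folds to fs − 26 Hz = 22 Hz.
36 Hz and 156 Hz both map to 12 Hz.

12 Hz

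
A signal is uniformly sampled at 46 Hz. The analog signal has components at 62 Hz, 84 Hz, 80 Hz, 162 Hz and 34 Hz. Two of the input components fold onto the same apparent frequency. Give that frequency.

12 Hz

fs/2 = 23 Hz.
62 Hz mod fs = 16 Hz.
16 Hz ≤ fs/2 = 23 Hz, appears at 16 Hz.
84 Hz mod fs = 38 Hz.
38 Hz > fs/2 = 23 Hz, folds to fs − 38 Hz = 8 Hz.
80 Hz mod fs = 34 Hz.
34 Hz > fs/2 = 23 Hz, folds to fs − 34 Hz = 12 Hz.
162 Hz mod fs = 24 Hz.
24 Hz > fs/2 = 23 Hz, folds to fs − 24 Hz = 22 Hz.
34 Hz > fs/2 = 23 Hz, folds to fs − 34 Hz = 12 Hz.
34 Hz and 80 Hz both map to 12 Hz.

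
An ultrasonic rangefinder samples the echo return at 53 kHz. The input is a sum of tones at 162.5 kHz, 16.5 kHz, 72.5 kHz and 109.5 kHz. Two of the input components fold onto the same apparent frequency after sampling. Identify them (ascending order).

fs/2 = 26.5 kHz.
162.5 kHz mod fs = 3.5 kHz.
3.5 kHz ≤ fs/2 = 26.5 kHz, appears at 3.5 kHz.
16.5 kHz ≤ fs/2 = 26.5 kHz, passes unchanged.
72.5 kHz mod fs = 19.5 kHz.
19.5 kHz ≤ fs/2 = 26.5 kHz, appears at 19.5 kHz.
109.5 kHz mod fs = 3.5 kHz.
3.5 kHz ≤ fs/2 = 26.5 kHz, appears at 3.5 kHz.
109.5 kHz and 162.5 kHz both map to 3.5 kHz.

109.5 kHz, 162.5 kHz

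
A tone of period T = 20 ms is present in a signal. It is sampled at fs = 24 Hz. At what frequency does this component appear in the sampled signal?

2 Hz

T = 20 ms → f = 1/T = 50 Hz.
50 Hz mod fs = 2 Hz.
2 Hz ≤ fs/2 = 12 Hz, appears at 2 Hz.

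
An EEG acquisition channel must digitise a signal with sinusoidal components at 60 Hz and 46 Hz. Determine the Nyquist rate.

Highest-frequency component: 60 Hz.
Nyquist rate = 2 × 60 Hz = 120 Hz.

120 Hz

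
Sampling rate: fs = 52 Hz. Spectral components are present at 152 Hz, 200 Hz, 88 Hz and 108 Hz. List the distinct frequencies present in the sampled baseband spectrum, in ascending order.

4 Hz, 8 Hz, 16 Hz

fs/2 = 26 Hz.
152 Hz mod fs = 48 Hz.
48 Hz > fs/2 = 26 Hz, folds to fs − 48 Hz = 4 Hz.
200 Hz mod fs = 44 Hz.
44 Hz > fs/2 = 26 Hz, folds to fs − 44 Hz = 8 Hz.
88 Hz mod fs = 36 Hz.
36 Hz > fs/2 = 26 Hz, folds to fs − 36 Hz = 16 Hz.
108 Hz mod fs = 4 Hz.
4 Hz ≤ fs/2 = 26 Hz, appears at 4 Hz.
Distinct values: {4 Hz, 8 Hz, 16 Hz}.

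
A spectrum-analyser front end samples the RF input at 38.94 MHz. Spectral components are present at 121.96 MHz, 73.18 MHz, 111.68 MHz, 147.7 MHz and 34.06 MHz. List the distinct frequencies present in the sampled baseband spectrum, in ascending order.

fs/2 = 19.47 MHz.
121.96 MHz mod fs = 5.14 MHz.
5.14 MHz ≤ fs/2 = 19.47 MHz, appears at 5.14 MHz.
73.18 MHz mod fs = 34.24 MHz.
34.24 MHz > fs/2 = 19.47 MHz, folds to fs − 34.24 MHz = 4.7 MHz.
111.68 MHz mod fs = 33.8 MHz.
33.8 MHz > fs/2 = 19.47 MHz, folds to fs − 33.8 MHz = 5.14 MHz.
147.7 MHz mod fs = 30.88 MHz.
30.88 MHz > fs/2 = 19.47 MHz, folds to fs − 30.88 MHz = 8.06 MHz.
34.06 MHz > fs/2 = 19.47 MHz, folds to fs − 34.06 MHz = 4.88 MHz.
Distinct values: {4.7 MHz, 4.88 MHz, 5.14 MHz, 8.06 MHz}.

4.7 MHz, 4.88 MHz, 5.14 MHz, 8.06 MHz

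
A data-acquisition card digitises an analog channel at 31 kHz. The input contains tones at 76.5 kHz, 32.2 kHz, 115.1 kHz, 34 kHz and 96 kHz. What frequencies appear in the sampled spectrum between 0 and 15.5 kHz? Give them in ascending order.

1.2 kHz, 3 kHz, 8.9 kHz, 14.5 kHz

fs/2 = 15.5 kHz.
76.5 kHz mod fs = 14.5 kHz.
14.5 kHz ≤ fs/2 = 15.5 kHz, appears at 14.5 kHz.
32.2 kHz mod fs = 1.2 kHz.
1.2 kHz ≤ fs/2 = 15.5 kHz, appears at 1.2 kHz.
115.1 kHz mod fs = 22.1 kHz.
22.1 kHz > fs/2 = 15.5 kHz, folds to fs − 22.1 kHz = 8.9 kHz.
34 kHz mod fs = 3 kHz.
3 kHz ≤ fs/2 = 15.5 kHz, appears at 3 kHz.
96 kHz mod fs = 3 kHz.
3 kHz ≤ fs/2 = 15.5 kHz, appears at 3 kHz.
Distinct values: {1.2 kHz, 3 kHz, 8.9 kHz, 14.5 kHz}.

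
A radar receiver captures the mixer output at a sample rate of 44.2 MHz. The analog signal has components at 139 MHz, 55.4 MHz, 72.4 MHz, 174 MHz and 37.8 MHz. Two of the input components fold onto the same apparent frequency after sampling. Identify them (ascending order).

37.8 MHz, 139 MHz

fs/2 = 22.1 MHz.
139 MHz mod fs = 6.4 MHz.
6.4 MHz ≤ fs/2 = 22.1 MHz, appears at 6.4 MHz.
55.4 MHz mod fs = 11.2 MHz.
11.2 MHz ≤ fs/2 = 22.1 MHz, appears at 11.2 MHz.
72.4 MHz mod fs = 28.2 MHz.
28.2 MHz > fs/2 = 22.1 MHz, folds to fs − 28.2 MHz = 16 MHz.
174 MHz mod fs = 41.4 MHz.
41.4 MHz > fs/2 = 22.1 MHz, folds to fs − 41.4 MHz = 2.8 MHz.
37.8 MHz > fs/2 = 22.1 MHz, folds to fs − 37.8 MHz = 6.4 MHz.
37.8 MHz and 139 MHz both map to 6.4 MHz.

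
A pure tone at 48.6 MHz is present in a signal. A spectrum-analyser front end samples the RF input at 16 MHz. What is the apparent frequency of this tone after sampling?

48.6 MHz mod fs = 0.6 MHz.
0.6 MHz ≤ fs/2 = 8 MHz, appears at 0.6 MHz.

0.6 MHz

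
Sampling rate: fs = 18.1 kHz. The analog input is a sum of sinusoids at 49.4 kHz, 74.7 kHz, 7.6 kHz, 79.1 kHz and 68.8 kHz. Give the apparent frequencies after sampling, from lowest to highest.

2.3 kHz, 3.6 kHz, 4.9 kHz, 6.7 kHz, 7.6 kHz

fs/2 = 9.05 kHz.
49.4 kHz mod fs = 13.2 kHz.
13.2 kHz > fs/2 = 9.05 kHz, folds to fs − 13.2 kHz = 4.9 kHz.
74.7 kHz mod fs = 2.3 kHz.
2.3 kHz ≤ fs/2 = 9.05 kHz, appears at 2.3 kHz.
7.6 kHz ≤ fs/2 = 9.05 kHz, passes unchanged.
79.1 kHz mod fs = 6.7 kHz.
6.7 kHz ≤ fs/2 = 9.05 kHz, appears at 6.7 kHz.
68.8 kHz mod fs = 14.5 kHz.
14.5 kHz > fs/2 = 9.05 kHz, folds to fs − 14.5 kHz = 3.6 kHz.
Distinct values: {2.3 kHz, 3.6 kHz, 4.9 kHz, 6.7 kHz, 7.6 kHz}.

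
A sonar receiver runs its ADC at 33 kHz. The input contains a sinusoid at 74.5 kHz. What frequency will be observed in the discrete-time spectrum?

74.5 kHz mod fs = 8.5 kHz.
8.5 kHz ≤ fs/2 = 16.5 kHz, appears at 8.5 kHz.

8.5 kHz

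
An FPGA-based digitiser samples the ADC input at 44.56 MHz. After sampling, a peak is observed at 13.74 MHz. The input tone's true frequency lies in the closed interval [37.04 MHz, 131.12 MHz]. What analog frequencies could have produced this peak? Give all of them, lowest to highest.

58.3 MHz, 75.38 MHz, 102.86 MHz, 119.94 MHz

Frequencies that alias to 13.74 MHz are k·fs ± 13.74 MHz for integer k ≥ 0.
k=0: 13.74 MHz.
k=1: 30.82 MHz, 58.3 MHz.
k=2: 75.38 MHz, 102.86 MHz.
k=3: 119.94 MHz, 147.42 MHz.
k=4: 164.5 MHz, 191.98 MHz.
Within [37.04 MHz, 131.12 MHz]: 58.3 MHz, 75.38 MHz, 102.86 MHz, 119.94 MHz.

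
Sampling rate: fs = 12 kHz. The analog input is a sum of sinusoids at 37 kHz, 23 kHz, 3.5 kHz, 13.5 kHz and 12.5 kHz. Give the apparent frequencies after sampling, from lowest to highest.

0.5 kHz, 1 kHz, 1.5 kHz, 3.5 kHz

fs/2 = 6 kHz.
37 kHz mod fs = 1 kHz.
1 kHz ≤ fs/2 = 6 kHz, appears at 1 kHz.
23 kHz mod fs = 11 kHz.
11 kHz > fs/2 = 6 kHz, folds to fs − 11 kHz = 1 kHz.
3.5 kHz ≤ fs/2 = 6 kHz, passes unchanged.
13.5 kHz mod fs = 1.5 kHz.
1.5 kHz ≤ fs/2 = 6 kHz, appears at 1.5 kHz.
12.5 kHz mod fs = 0.5 kHz.
0.5 kHz ≤ fs/2 = 6 kHz, appears at 0.5 kHz.
Distinct values: {0.5 kHz, 1 kHz, 1.5 kHz, 3.5 kHz}.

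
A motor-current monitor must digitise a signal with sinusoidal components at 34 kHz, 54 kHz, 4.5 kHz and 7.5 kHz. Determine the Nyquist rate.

Highest-frequency component: 54 kHz.
Nyquist rate = 2 × 54 kHz = 108 kHz.

108 kHz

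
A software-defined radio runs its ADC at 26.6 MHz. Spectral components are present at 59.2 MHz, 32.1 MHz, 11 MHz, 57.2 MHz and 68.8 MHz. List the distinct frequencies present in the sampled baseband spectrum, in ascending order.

4 MHz, 5.5 MHz, 6 MHz, 11 MHz

fs/2 = 13.3 MHz.
59.2 MHz mod fs = 6 MHz.
6 MHz ≤ fs/2 = 13.3 MHz, appears at 6 MHz.
32.1 MHz mod fs = 5.5 MHz.
5.5 MHz ≤ fs/2 = 13.3 MHz, appears at 5.5 MHz.
11 MHz ≤ fs/2 = 13.3 MHz, passes unchanged.
57.2 MHz mod fs = 4 MHz.
4 MHz ≤ fs/2 = 13.3 MHz, appears at 4 MHz.
68.8 MHz mod fs = 15.6 MHz.
15.6 MHz > fs/2 = 13.3 MHz, folds to fs − 15.6 MHz = 11 MHz.
Distinct values: {4 MHz, 5.5 MHz, 6 MHz, 11 MHz}.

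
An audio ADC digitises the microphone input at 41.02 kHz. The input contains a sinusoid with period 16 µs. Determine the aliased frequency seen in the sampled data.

T = 16 µs → f = 1/T = 62.5 kHz.
62.5 kHz mod fs = 21.48 kHz.
21.48 kHz > fs/2 = 20.51 kHz, folds to fs − 21.48 kHz = 19.54 kHz.

19.54 kHz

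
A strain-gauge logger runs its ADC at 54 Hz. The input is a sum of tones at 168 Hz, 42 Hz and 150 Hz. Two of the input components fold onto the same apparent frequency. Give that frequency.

fs/2 = 27 Hz.
168 Hz mod fs = 6 Hz.
6 Hz ≤ fs/2 = 27 Hz, appears at 6 Hz.
42 Hz > fs/2 = 27 Hz, folds to fs − 42 Hz = 12 Hz.
150 Hz mod fs = 42 Hz.
42 Hz > fs/2 = 27 Hz, folds to fs − 42 Hz = 12 Hz.
42 Hz and 150 Hz both map to 12 Hz.

12 Hz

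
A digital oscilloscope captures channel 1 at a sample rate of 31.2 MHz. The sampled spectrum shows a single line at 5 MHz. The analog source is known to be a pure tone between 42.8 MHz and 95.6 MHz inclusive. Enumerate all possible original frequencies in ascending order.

57.4 MHz, 67.4 MHz, 88.6 MHz

Frequencies that alias to 5 MHz are k·fs ± 5 MHz for integer k ≥ 0.
k=0: 5 MHz.
k=1: 26.2 MHz, 36.2 MHz.
k=2: 57.4 MHz, 67.4 MHz.
k=3: 88.6 MHz, 98.6 MHz.
k=4: 119.8 MHz, 129.8 MHz.
Within [42.8 MHz, 95.6 MHz]: 57.4 MHz, 67.4 MHz, 88.6 MHz.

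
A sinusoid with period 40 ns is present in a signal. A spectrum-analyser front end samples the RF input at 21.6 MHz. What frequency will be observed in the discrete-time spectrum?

T = 40 ns → f = 1/T = 25 MHz.
25 MHz mod fs = 3.4 MHz.
3.4 MHz ≤ fs/2 = 10.8 MHz, appears at 3.4 MHz.

3.4 MHz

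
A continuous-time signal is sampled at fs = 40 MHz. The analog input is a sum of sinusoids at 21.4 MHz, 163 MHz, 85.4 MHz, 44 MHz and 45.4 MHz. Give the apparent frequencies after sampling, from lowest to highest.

fs/2 = 20 MHz.
21.4 MHz > fs/2 = 20 MHz, folds to fs − 21.4 MHz = 18.6 MHz.
163 MHz mod fs = 3 MHz.
3 MHz ≤ fs/2 = 20 MHz, appears at 3 MHz.
85.4 MHz mod fs = 5.4 MHz.
5.4 MHz ≤ fs/2 = 20 MHz, appears at 5.4 MHz.
44 MHz mod fs = 4 MHz.
4 MHz ≤ fs/2 = 20 MHz, appears at 4 MHz.
45.4 MHz mod fs = 5.4 MHz.
5.4 MHz ≤ fs/2 = 20 MHz, appears at 5.4 MHz.
Distinct values: {3 MHz, 4 MHz, 5.4 MHz, 18.6 MHz}.

3 MHz, 4 MHz, 5.4 MHz, 18.6 MHz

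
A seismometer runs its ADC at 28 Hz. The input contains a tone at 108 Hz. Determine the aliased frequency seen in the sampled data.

108 Hz mod fs = 24 Hz.
24 Hz > fs/2 = 14 Hz, folds to fs − 24 Hz = 4 Hz.

4 Hz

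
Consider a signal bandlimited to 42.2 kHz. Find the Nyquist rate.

Nyquist rate = 2 × 42.2 kHz = 84.4 kHz.

84.4 kHz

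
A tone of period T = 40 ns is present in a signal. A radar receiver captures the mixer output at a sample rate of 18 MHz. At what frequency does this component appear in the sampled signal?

T = 40 ns → f = 1/T = 25 MHz.
25 MHz mod fs = 7 MHz.
7 MHz ≤ fs/2 = 9 MHz, appears at 7 MHz.

7 MHz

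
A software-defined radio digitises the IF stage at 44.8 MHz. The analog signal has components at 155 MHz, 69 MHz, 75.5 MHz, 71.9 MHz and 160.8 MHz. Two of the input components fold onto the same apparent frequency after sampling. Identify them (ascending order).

69 MHz, 155 MHz

fs/2 = 22.4 MHz.
155 MHz mod fs = 20.6 MHz.
20.6 MHz ≤ fs/2 = 22.4 MHz, appears at 20.6 MHz.
69 MHz mod fs = 24.2 MHz.
24.2 MHz > fs/2 = 22.4 MHz, folds to fs − 24.2 MHz = 20.6 MHz.
75.5 MHz mod fs = 30.7 MHz.
30.7 MHz > fs/2 = 22.4 MHz, folds to fs − 30.7 MHz = 14.1 MHz.
71.9 MHz mod fs = 27.1 MHz.
27.1 MHz > fs/2 = 22.4 MHz, folds to fs − 27.1 MHz = 17.7 MHz.
160.8 MHz mod fs = 26.4 MHz.
26.4 MHz > fs/2 = 22.4 MHz, folds to fs − 26.4 MHz = 18.4 MHz.
69 MHz and 155 MHz both map to 20.6 MHz.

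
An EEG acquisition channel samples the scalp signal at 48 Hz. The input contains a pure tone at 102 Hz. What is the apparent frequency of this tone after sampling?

102 Hz mod fs = 6 Hz.
6 Hz ≤ fs/2 = 24 Hz, appears at 6 Hz.

6 Hz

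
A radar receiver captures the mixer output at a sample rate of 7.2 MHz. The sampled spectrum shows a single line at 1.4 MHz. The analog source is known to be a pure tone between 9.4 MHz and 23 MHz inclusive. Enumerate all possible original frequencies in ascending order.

Frequencies that alias to 1.4 MHz are k·fs ± 1.4 MHz for integer k ≥ 0.
k=0: 1.4 MHz.
k=1: 5.8 MHz, 8.6 MHz.
k=2: 13 MHz, 15.8 MHz.
k=3: 20.2 MHz, 23 MHz.
k=4: 27.4 MHz, 30.2 MHz.
Within [9.4 MHz, 23 MHz]: 13 MHz, 15.8 MHz, 20.2 MHz, 23 MHz.

13 MHz, 15.8 MHz, 20.2 MHz, 23 MHz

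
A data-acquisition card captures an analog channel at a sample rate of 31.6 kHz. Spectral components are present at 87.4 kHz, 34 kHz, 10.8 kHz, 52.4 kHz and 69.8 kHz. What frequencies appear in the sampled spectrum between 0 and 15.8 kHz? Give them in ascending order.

2.4 kHz, 6.6 kHz, 7.4 kHz, 10.8 kHz

fs/2 = 15.8 kHz.
87.4 kHz mod fs = 24.2 kHz.
24.2 kHz > fs/2 = 15.8 kHz, folds to fs − 24.2 kHz = 7.4 kHz.
34 kHz mod fs = 2.4 kHz.
2.4 kHz ≤ fs/2 = 15.8 kHz, appears at 2.4 kHz.
10.8 kHz ≤ fs/2 = 15.8 kHz, passes unchanged.
52.4 kHz mod fs = 20.8 kHz.
20.8 kHz > fs/2 = 15.8 kHz, folds to fs − 20.8 kHz = 10.8 kHz.
69.8 kHz mod fs = 6.6 kHz.
6.6 kHz ≤ fs/2 = 15.8 kHz, appears at 6.6 kHz.
Distinct values: {2.4 kHz, 6.6 kHz, 7.4 kHz, 10.8 kHz}.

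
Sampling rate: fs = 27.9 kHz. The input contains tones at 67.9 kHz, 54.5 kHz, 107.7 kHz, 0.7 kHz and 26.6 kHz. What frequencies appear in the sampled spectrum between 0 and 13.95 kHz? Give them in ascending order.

fs/2 = 13.95 kHz.
67.9 kHz mod fs = 12.1 kHz.
12.1 kHz ≤ fs/2 = 13.95 kHz, appears at 12.1 kHz.
54.5 kHz mod fs = 26.6 kHz.
26.6 kHz > fs/2 = 13.95 kHz, folds to fs − 26.6 kHz = 1.3 kHz.
107.7 kHz mod fs = 24 kHz.
24 kHz > fs/2 = 13.95 kHz, folds to fs − 24 kHz = 3.9 kHz.
0.7 kHz ≤ fs/2 = 13.95 kHz, passes unchanged.
26.6 kHz > fs/2 = 13.95 kHz, folds to fs − 26.6 kHz = 1.3 kHz.
Distinct values: {0.7 kHz, 1.3 kHz, 3.9 kHz, 12.1 kHz}.

0.7 kHz, 1.3 kHz, 3.9 kHz, 12.1 kHz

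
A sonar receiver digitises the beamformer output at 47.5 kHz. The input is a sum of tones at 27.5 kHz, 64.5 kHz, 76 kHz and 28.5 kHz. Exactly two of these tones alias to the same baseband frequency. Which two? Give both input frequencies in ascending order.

28.5 kHz, 76 kHz

fs/2 = 23.75 kHz.
27.5 kHz > fs/2 = 23.75 kHz, folds to fs − 27.5 kHz = 20 kHz.
64.5 kHz mod fs = 17 kHz.
17 kHz ≤ fs/2 = 23.75 kHz, appears at 17 kHz.
76 kHz mod fs = 28.5 kHz.
28.5 kHz > fs/2 = 23.75 kHz, folds to fs − 28.5 kHz = 19 kHz.
28.5 kHz > fs/2 = 23.75 kHz, folds to fs − 28.5 kHz = 19 kHz.
28.5 kHz and 76 kHz both map to 19 kHz.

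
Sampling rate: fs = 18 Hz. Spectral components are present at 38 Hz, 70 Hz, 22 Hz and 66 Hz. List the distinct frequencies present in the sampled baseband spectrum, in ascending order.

fs/2 = 9 Hz.
38 Hz mod fs = 2 Hz.
2 Hz ≤ fs/2 = 9 Hz, appears at 2 Hz.
70 Hz mod fs = 16 Hz.
16 Hz > fs/2 = 9 Hz, folds to fs − 16 Hz = 2 Hz.
22 Hz mod fs = 4 Hz.
4 Hz ≤ fs/2 = 9 Hz, appears at 4 Hz.
66 Hz mod fs = 12 Hz.
12 Hz > fs/2 = 9 Hz, folds to fs − 12 Hz = 6 Hz.
Distinct values: {2 Hz, 4 Hz, 6 Hz}.

2 Hz, 4 Hz, 6 Hz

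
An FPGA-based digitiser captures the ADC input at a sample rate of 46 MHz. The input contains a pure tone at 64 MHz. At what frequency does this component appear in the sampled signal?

64 MHz mod fs = 18 MHz.
18 MHz ≤ fs/2 = 23 MHz, appears at 18 MHz.

18 MHz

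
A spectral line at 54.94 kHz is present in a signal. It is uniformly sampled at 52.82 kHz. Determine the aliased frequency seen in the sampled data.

2.12 kHz

54.94 kHz mod fs = 2.12 kHz.
2.12 kHz ≤ fs/2 = 26.41 kHz, appears at 2.12 kHz.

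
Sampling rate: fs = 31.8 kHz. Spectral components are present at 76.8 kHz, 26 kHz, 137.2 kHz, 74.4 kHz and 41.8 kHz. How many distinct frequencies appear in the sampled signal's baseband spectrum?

fs/2 = 15.9 kHz.
76.8 kHz mod fs = 13.2 kHz.
13.2 kHz ≤ fs/2 = 15.9 kHz, appears at 13.2 kHz.
26 kHz > fs/2 = 15.9 kHz, folds to fs − 26 kHz = 5.8 kHz.
137.2 kHz mod fs = 10 kHz.
10 kHz ≤ fs/2 = 15.9 kHz, appears at 10 kHz.
74.4 kHz mod fs = 10.8 kHz.
10.8 kHz ≤ fs/2 = 15.9 kHz, appears at 10.8 kHz.
41.8 kHz mod fs = 10 kHz.
10 kHz ≤ fs/2 = 15.9 kHz, appears at 10 kHz.
Distinct values: {5.8 kHz, 10 kHz, 10.8 kHz, 13.2 kHz} → 4.

4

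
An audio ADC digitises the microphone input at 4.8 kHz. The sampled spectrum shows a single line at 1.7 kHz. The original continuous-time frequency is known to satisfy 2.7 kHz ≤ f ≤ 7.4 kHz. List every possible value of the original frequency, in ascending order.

Frequencies that alias to 1.7 kHz are k·fs ± 1.7 kHz for integer k ≥ 0.
k=0: 1.7 kHz.
k=1: 3.1 kHz, 6.5 kHz.
k=2: 7.9 kHz, 11.3 kHz.
Within [2.7 kHz, 7.4 kHz]: 3.1 kHz, 6.5 kHz.

3.1 kHz, 6.5 kHz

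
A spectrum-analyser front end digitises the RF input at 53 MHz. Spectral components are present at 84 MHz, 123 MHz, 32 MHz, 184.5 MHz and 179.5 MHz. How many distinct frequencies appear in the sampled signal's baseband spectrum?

fs/2 = 26.5 MHz.
84 MHz mod fs = 31 MHz.
31 MHz > fs/2 = 26.5 MHz, folds to fs − 31 MHz = 22 MHz.
123 MHz mod fs = 17 MHz.
17 MHz ≤ fs/2 = 26.5 MHz, appears at 17 MHz.
32 MHz > fs/2 = 26.5 MHz, folds to fs − 32 MHz = 21 MHz.
184.5 MHz mod fs = 25.5 MHz.
25.5 MHz ≤ fs/2 = 26.5 MHz, appears at 25.5 MHz.
179.5 MHz mod fs = 20.5 MHz.
20.5 MHz ≤ fs/2 = 26.5 MHz, appears at 20.5 MHz.
Distinct values: {17 MHz, 20.5 MHz, 21 MHz, 22 MHz, 25.5 MHz} → 5.

5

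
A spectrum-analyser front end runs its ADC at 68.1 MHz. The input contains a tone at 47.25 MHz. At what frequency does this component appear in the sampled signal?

20.85 MHz

47.25 MHz > fs/2 = 34.05 MHz, folds to fs − 47.25 MHz = 20.85 MHz.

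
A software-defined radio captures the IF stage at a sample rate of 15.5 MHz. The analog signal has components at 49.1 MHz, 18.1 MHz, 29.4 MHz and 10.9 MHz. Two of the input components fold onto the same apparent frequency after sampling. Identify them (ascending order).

fs/2 = 7.75 MHz.
49.1 MHz mod fs = 2.6 MHz.
2.6 MHz ≤ fs/2 = 7.75 MHz, appears at 2.6 MHz.
18.1 MHz mod fs = 2.6 MHz.
2.6 MHz ≤ fs/2 = 7.75 MHz, appears at 2.6 MHz.
29.4 MHz mod fs = 13.9 MHz.
13.9 MHz > fs/2 = 7.75 MHz, folds to fs − 13.9 MHz = 1.6 MHz.
10.9 MHz > fs/2 = 7.75 MHz, folds to fs − 10.9 MHz = 4.6 MHz.
18.1 MHz and 49.1 MHz both map to 2.6 MHz.

18.1 MHz, 49.1 MHz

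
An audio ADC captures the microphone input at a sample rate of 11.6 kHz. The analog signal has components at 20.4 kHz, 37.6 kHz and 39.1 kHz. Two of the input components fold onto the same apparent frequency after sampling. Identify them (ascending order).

fs/2 = 5.8 kHz.
20.4 kHz mod fs = 8.8 kHz.
8.8 kHz > fs/2 = 5.8 kHz, folds to fs − 8.8 kHz = 2.8 kHz.
37.6 kHz mod fs = 2.8 kHz.
2.8 kHz ≤ fs/2 = 5.8 kHz, appears at 2.8 kHz.
39.1 kHz mod fs = 4.3 kHz.
4.3 kHz ≤ fs/2 = 5.8 kHz, appears at 4.3 kHz.
20.4 kHz and 37.6 kHz both map to 2.8 kHz.

20.4 kHz, 37.6 kHz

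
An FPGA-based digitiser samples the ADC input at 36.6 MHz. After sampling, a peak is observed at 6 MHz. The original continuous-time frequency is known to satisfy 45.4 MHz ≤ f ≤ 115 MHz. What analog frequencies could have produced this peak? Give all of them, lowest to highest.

Frequencies that alias to 6 MHz are k·fs ± 6 MHz for integer k ≥ 0.
k=0: 6 MHz.
k=1: 30.6 MHz, 42.6 MHz.
k=2: 67.2 MHz, 79.2 MHz.
k=3: 103.8 MHz, 115.8 MHz.
k=4: 140.4 MHz, 152.4 MHz.
Within [45.4 MHz, 115 MHz]: 67.2 MHz, 79.2 MHz, 103.8 MHz.

67.2 MHz, 79.2 MHz, 103.8 MHz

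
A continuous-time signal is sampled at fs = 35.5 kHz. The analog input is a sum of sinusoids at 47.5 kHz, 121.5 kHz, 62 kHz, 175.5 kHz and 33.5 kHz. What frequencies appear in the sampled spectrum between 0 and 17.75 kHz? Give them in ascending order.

2 kHz, 9 kHz, 12 kHz, 15 kHz

fs/2 = 17.75 kHz.
47.5 kHz mod fs = 12 kHz.
12 kHz ≤ fs/2 = 17.75 kHz, appears at 12 kHz.
121.5 kHz mod fs = 15 kHz.
15 kHz ≤ fs/2 = 17.75 kHz, appears at 15 kHz.
62 kHz mod fs = 26.5 kHz.
26.5 kHz > fs/2 = 17.75 kHz, folds to fs − 26.5 kHz = 9 kHz.
175.5 kHz mod fs = 33.5 kHz.
33.5 kHz > fs/2 = 17.75 kHz, folds to fs − 33.5 kHz = 2 kHz.
33.5 kHz > fs/2 = 17.75 kHz, folds to fs − 33.5 kHz = 2 kHz.
Distinct values: {2 kHz, 9 kHz, 12 kHz, 15 kHz}.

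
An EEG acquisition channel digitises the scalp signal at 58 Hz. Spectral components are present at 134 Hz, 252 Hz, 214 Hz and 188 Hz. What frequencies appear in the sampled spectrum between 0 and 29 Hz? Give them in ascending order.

fs/2 = 29 Hz.
134 Hz mod fs = 18 Hz.
18 Hz ≤ fs/2 = 29 Hz, appears at 18 Hz.
252 Hz mod fs = 20 Hz.
20 Hz ≤ fs/2 = 29 Hz, appears at 20 Hz.
214 Hz mod fs = 40 Hz.
40 Hz > fs/2 = 29 Hz, folds to fs − 40 Hz = 18 Hz.
188 Hz mod fs = 14 Hz.
14 Hz ≤ fs/2 = 29 Hz, appears at 14 Hz.
Distinct values: {14 Hz, 18 Hz, 20 Hz}.

14 Hz, 18 Hz, 20 Hz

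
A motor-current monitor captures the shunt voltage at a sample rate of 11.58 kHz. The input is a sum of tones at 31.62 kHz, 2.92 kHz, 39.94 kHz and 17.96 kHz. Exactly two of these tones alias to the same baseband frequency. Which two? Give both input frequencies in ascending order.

17.96 kHz, 39.94 kHz

fs/2 = 5.79 kHz.
31.62 kHz mod fs = 8.46 kHz.
8.46 kHz > fs/2 = 5.79 kHz, folds to fs − 8.46 kHz = 3.12 kHz.
2.92 kHz ≤ fs/2 = 5.79 kHz, passes unchanged.
39.94 kHz mod fs = 5.2 kHz.
5.2 kHz ≤ fs/2 = 5.79 kHz, appears at 5.2 kHz.
17.96 kHz mod fs = 6.38 kHz.
6.38 kHz > fs/2 = 5.79 kHz, folds to fs − 6.38 kHz = 5.2 kHz.
17.96 kHz and 39.94 kHz both map to 5.2 kHz.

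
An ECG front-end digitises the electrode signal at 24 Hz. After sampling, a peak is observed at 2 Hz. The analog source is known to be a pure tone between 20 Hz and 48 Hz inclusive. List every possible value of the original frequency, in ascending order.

22 Hz, 26 Hz, 46 Hz

Frequencies that alias to 2 Hz are k·fs ± 2 Hz for integer k ≥ 0.
k=0: 2 Hz.
k=1: 22 Hz, 26 Hz.
k=2: 46 Hz, 50 Hz.
k=3: 70 Hz, 74 Hz.
Within [20 Hz, 48 Hz]: 22 Hz, 26 Hz, 46 Hz.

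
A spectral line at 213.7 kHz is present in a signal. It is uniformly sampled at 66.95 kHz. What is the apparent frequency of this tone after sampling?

12.85 kHz

213.7 kHz mod fs = 12.85 kHz.
12.85 kHz ≤ fs/2 = 33.475 kHz, appears at 12.85 kHz.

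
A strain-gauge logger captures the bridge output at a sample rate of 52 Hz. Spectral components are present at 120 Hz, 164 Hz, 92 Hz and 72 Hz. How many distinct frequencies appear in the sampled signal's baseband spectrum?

4

fs/2 = 26 Hz.
120 Hz mod fs = 16 Hz.
16 Hz ≤ fs/2 = 26 Hz, appears at 16 Hz.
164 Hz mod fs = 8 Hz.
8 Hz ≤ fs/2 = 26 Hz, appears at 8 Hz.
92 Hz mod fs = 40 Hz.
40 Hz > fs/2 = 26 Hz, folds to fs − 40 Hz = 12 Hz.
72 Hz mod fs = 20 Hz.
20 Hz ≤ fs/2 = 26 Hz, appears at 20 Hz.
Distinct values: {8 Hz, 12 Hz, 16 Hz, 20 Hz} → 4.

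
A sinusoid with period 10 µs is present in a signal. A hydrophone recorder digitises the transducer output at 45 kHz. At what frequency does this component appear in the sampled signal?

10 kHz

T = 10 µs → f = 1/T = 100 kHz.
100 kHz mod fs = 10 kHz.
10 kHz ≤ fs/2 = 22.5 kHz, appears at 10 kHz.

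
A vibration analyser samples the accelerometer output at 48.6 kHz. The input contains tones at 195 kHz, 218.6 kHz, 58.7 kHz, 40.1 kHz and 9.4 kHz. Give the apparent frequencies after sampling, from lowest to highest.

0.6 kHz, 8.5 kHz, 9.4 kHz, 10.1 kHz, 24.2 kHz

fs/2 = 24.3 kHz.
195 kHz mod fs = 0.6 kHz.
0.6 kHz ≤ fs/2 = 24.3 kHz, appears at 0.6 kHz.
218.6 kHz mod fs = 24.2 kHz.
24.2 kHz ≤ fs/2 = 24.3 kHz, appears at 24.2 kHz.
58.7 kHz mod fs = 10.1 kHz.
10.1 kHz ≤ fs/2 = 24.3 kHz, appears at 10.1 kHz.
40.1 kHz > fs/2 = 24.3 kHz, folds to fs − 40.1 kHz = 8.5 kHz.
9.4 kHz ≤ fs/2 = 24.3 kHz, passes unchanged.
Distinct values: {0.6 kHz, 8.5 kHz, 9.4 kHz, 10.1 kHz, 24.2 kHz}.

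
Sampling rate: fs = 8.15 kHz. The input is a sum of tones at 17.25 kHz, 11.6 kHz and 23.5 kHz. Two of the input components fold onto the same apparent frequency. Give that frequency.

0.95 kHz

fs/2 = 4.075 kHz.
17.25 kHz mod fs = 0.95 kHz.
0.95 kHz ≤ fs/2 = 4.075 kHz, appears at 0.95 kHz.
11.6 kHz mod fs = 3.45 kHz.
3.45 kHz ≤ fs/2 = 4.075 kHz, appears at 3.45 kHz.
23.5 kHz mod fs = 7.2 kHz.
7.2 kHz > fs/2 = 4.075 kHz, folds to fs − 7.2 kHz = 0.95 kHz.
17.25 kHz and 23.5 kHz both map to 0.95 kHz.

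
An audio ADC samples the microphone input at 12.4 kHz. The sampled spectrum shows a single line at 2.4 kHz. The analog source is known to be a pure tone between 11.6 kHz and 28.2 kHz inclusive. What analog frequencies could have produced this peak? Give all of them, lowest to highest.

Frequencies that alias to 2.4 kHz are k·fs ± 2.4 kHz for integer k ≥ 0.
k=0: 2.4 kHz.
k=1: 10 kHz, 14.8 kHz.
k=2: 22.4 kHz, 27.2 kHz.
k=3: 34.8 kHz, 39.6 kHz.
Within [11.6 kHz, 28.2 kHz]: 14.8 kHz, 22.4 kHz, 27.2 kHz.

14.8 kHz, 22.4 kHz, 27.2 kHz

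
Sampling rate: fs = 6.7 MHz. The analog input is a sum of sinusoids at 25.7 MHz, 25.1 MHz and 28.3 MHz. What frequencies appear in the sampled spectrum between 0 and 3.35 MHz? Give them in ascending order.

1.1 MHz, 1.5 MHz, 1.7 MHz

fs/2 = 3.35 MHz.
25.7 MHz mod fs = 5.6 MHz.
5.6 MHz > fs/2 = 3.35 MHz, folds to fs − 5.6 MHz = 1.1 MHz.
25.1 MHz mod fs = 5 MHz.
5 MHz > fs/2 = 3.35 MHz, folds to fs − 5 MHz = 1.7 MHz.
28.3 MHz mod fs = 1.5 MHz.
1.5 MHz ≤ fs/2 = 3.35 MHz, appears at 1.5 MHz.
Distinct values: {1.1 MHz, 1.5 MHz, 1.7 MHz}.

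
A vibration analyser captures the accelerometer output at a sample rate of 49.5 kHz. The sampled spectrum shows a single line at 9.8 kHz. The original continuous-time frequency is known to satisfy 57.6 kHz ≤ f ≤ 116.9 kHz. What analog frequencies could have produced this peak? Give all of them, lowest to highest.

59.3 kHz, 89.2 kHz, 108.8 kHz

Frequencies that alias to 9.8 kHz are k·fs ± 9.8 kHz for integer k ≥ 0.
k=0: 9.8 kHz.
k=1: 39.7 kHz, 59.3 kHz.
k=2: 89.2 kHz, 108.8 kHz.
k=3: 138.7 kHz, 158.3 kHz.
Within [57.6 kHz, 116.9 kHz]: 59.3 kHz, 89.2 kHz, 108.8 kHz.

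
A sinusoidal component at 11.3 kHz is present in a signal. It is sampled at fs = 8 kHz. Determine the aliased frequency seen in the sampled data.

11.3 kHz mod fs = 3.3 kHz.
3.3 kHz ≤ fs/2 = 4 kHz, appears at 3.3 kHz.

3.3 kHz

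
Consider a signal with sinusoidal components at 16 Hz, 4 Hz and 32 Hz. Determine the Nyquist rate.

64 Hz

Highest-frequency component: 32 Hz.
Nyquist rate = 2 × 32 Hz = 64 Hz.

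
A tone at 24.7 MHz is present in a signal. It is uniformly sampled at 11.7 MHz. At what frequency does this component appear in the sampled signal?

1.3 MHz

24.7 MHz mod fs = 1.3 MHz.
1.3 MHz ≤ fs/2 = 5.85 MHz, appears at 1.3 MHz.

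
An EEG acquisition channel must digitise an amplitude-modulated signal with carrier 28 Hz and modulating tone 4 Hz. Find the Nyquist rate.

AM sidebands sit at fc ± fm = 24 Hz and 32 Hz.
Highest-frequency component: 32 Hz.
Nyquist rate = 2 × 32 Hz = 64 Hz.

64 Hz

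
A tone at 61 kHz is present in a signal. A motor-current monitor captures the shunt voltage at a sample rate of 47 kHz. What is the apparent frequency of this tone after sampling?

14 kHz

61 kHz mod fs = 14 kHz.
14 kHz ≤ fs/2 = 23.5 kHz, appears at 14 kHz.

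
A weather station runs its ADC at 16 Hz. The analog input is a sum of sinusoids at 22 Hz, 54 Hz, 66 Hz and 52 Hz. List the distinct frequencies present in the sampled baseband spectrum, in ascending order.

fs/2 = 8 Hz.
22 Hz mod fs = 6 Hz.
6 Hz ≤ fs/2 = 8 Hz, appears at 6 Hz.
54 Hz mod fs = 6 Hz.
6 Hz ≤ fs/2 = 8 Hz, appears at 6 Hz.
66 Hz mod fs = 2 Hz.
2 Hz ≤ fs/2 = 8 Hz, appears at 2 Hz.
52 Hz mod fs = 4 Hz.
4 Hz ≤ fs/2 = 8 Hz, appears at 4 Hz.
Distinct values: {2 Hz, 4 Hz, 6 Hz}.

2 Hz, 4 Hz, 6 Hz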